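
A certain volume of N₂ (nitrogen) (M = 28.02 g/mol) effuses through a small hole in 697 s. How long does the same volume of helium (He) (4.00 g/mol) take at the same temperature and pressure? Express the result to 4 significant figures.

263.3 s

By Graham's law, t_He/t_N₂ = √(M_He/M_N₂) = √(4.00/28.02) = √0.1428 = 0.3778.
So the time for He is 697 × 0.3778 = 263.3 s.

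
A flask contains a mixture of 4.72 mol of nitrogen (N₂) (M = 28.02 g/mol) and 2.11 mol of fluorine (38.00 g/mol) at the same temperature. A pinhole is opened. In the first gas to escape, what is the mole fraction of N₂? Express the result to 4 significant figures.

Rate_i ∝ x_i/√M_i (Graham's law weighted by mole fraction), so the effusate composition follows n_i/√M_i.
So x_N₂ in the escaping gas = (n_N₂/√M_N₂) / Σ(n_i/√M_i)
= (4.72/√28.02) / (4.72/√28.02 + 2.11/√38.00) = 0.8917/(0.8917 + 0.3423) = 0.7226.

0.7226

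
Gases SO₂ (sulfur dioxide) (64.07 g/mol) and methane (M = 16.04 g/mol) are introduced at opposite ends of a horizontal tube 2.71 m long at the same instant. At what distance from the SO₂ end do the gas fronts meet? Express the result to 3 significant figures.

Distances travelled in equal time are proportional to diffusion rates, so d_SO₂/d_CH₄ = √(M_CH₄/M_SO₂) = √(16.04/64.07) = 0.5004.
With d_SO₂ + d_CH₄ = 2.71 m, d_CH₄ = 2.71/(1 + 0.5004) = 1.806 m.
d_SO₂ = 2.71 − 1.806 = 0.904 m.

0.904 m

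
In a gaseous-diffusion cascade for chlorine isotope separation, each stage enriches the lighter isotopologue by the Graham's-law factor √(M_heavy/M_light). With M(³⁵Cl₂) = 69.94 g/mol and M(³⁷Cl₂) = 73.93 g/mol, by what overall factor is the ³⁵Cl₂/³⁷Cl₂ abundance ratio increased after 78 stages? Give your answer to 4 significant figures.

8.704

Overall factor = α^78 with α = √(73.93/69.94), i.e. (73.93/69.94)^(78/2).
= 1.05705^39 = 8.704.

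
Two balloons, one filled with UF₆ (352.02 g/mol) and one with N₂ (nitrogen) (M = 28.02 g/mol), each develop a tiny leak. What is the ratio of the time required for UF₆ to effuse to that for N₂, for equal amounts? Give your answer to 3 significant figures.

3.54

By Graham's law, t_UF₆/t_N₂ = √(M_UF₆/M_N₂) = √(352.02/28.02) = √12.56 = 3.54.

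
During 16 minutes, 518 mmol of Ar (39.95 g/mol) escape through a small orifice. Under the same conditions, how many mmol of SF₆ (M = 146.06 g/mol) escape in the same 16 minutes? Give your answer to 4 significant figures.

270.9 mmol

From Graham's law, rate_SF₆/rate_Ar = √(M_Ar/M_SF₆) = √(39.95/146.06) = √0.2735 = 0.5230.
So the amount for SF₆ is 518 × 0.5230 = 270.9 mmol.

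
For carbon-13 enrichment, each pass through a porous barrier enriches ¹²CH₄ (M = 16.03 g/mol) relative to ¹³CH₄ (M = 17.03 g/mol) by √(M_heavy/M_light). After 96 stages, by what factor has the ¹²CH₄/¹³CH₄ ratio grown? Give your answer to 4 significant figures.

18.26

Each stage multiplies the ratio by α = √(17.03/16.03), so after 96 stages the overall factor is α^96 = (17.03/16.03)^(96/2).
= 1.06238^48 = 18.26.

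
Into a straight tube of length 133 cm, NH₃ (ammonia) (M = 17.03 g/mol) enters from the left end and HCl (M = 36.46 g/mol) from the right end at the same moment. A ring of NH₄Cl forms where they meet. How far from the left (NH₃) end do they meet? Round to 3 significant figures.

Graham's law gives d_NH₃/d_HCl = rate_NH₃/rate_HCl = √(M_HCl/M_NH₃) = √(36.46/17.03) = 1.463.
With d_NH₃ + d_HCl = 133 cm, d_HCl = 133/(1 + 1.463) = 54.00 cm.
d_NH₃ = 133 − 54.00 = 79.0 cm.

79.0 cm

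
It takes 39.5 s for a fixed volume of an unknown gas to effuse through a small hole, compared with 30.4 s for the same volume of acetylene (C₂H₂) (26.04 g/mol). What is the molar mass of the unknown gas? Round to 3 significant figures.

By Graham's law, t_X/t_C₂H₂ = √(M_X/M_C₂H₂).
39.5/30.4 = 1.299 = √(M_X/26.04)
M_X = 26.04 × 1.299² = 26.04 × 1.688 = 44.0 g/mol

44.0 g/mol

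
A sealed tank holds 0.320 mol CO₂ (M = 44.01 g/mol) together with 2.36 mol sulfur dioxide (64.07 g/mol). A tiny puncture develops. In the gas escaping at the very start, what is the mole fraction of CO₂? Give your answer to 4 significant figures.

0.1406

The effusion rate of species i is ∝ p_i/√M_i ∝ n_i/√M_i.
Mole fraction of CO₂ in the effusate = (n_CO₂/√M_CO₂) / (n_CO₂/√M_CO₂ + n_SO₂/√M_SO₂)
= (0.320/√44.01) / (0.320/√44.01 + 2.36/√64.07) = 0.04824/(0.04824 + 0.2948) = 0.1406.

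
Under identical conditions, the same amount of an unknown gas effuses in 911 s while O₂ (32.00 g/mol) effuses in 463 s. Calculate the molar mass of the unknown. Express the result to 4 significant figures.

By Graham's law, t_X/t_O₂ = √(M_X/M_O₂).
911/463 = 1.968 = √(M_X/32.00)
M_X = 32.00 × 1.968² = 32.00 × 3.871 = 123.9 g/mol

123.9 g/mol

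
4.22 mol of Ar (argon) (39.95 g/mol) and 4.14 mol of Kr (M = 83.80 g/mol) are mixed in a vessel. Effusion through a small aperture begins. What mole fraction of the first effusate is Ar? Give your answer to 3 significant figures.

0.596

Each component's effusion rate ∝ (its partial pressure)·(1/√M) ∝ n_i/√M_i.
Mole fraction of Ar in the effusate = (n_Ar/√M_Ar) / (n_Ar/√M_Ar + n_Kr/√M_Kr)
= (4.22/√39.95) / (4.22/√39.95 + 4.14/√83.80) = 0.6677/(0.6677 + 0.4522) = 0.596.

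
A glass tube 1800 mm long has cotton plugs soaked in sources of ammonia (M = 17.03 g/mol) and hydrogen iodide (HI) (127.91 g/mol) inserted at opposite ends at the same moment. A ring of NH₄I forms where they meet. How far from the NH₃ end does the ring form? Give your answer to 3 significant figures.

1320 mm

In equal time, each gas travels a distance ∝ its rate ∝ 1/√M, so d_NH₃/d_HI = √(M_HI/M_NH₃) = √(127.91/17.03) = 2.741.
With d_NH₃ + d_HI = 1800 mm, d_HI = 1800/(1 + 2.741) = 481.2 mm.
d_NH₃ = 1800 − 481.2 = 1320 mm.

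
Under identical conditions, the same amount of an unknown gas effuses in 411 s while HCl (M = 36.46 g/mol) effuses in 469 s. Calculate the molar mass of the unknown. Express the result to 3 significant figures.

28.0 g/mol

From Graham's law, t_X/t_HCl = √(M_X/M_HCl).
411/469 = 0.8763 = √(M_X/36.46)
M_X = 36.46 × 0.8763² = 36.46 × 0.7680 = 28.0 g/mol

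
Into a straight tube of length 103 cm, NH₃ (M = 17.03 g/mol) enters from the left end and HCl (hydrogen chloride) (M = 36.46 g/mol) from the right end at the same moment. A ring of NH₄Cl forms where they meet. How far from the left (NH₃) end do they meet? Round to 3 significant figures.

61.2 cm

Graham's law gives d_NH₃/d_HCl = rate_NH₃/rate_HCl = √(M_HCl/M_NH₃) = √(36.46/17.03) = 1.463.
With d_NH₃ + d_HCl = 103 cm, d_HCl = 103/(1 + 1.463) = 41.82 cm.
d_NH₃ = 103 − 41.82 = 61.2 cm.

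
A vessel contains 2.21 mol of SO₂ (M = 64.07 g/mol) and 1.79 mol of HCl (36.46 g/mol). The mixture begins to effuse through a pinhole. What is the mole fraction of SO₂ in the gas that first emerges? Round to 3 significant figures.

0.482

Each component's effusion rate ∝ (its partial pressure)·(1/√M) ∝ n_i/√M_i.
Mole fraction of SO₂ in the effusate = (n_SO₂/√M_SO₂) / (n_SO₂/√M_SO₂ + n_HCl/√M_HCl)
= (2.21/√64.07) / (2.21/√64.07 + 1.79/√36.46) = 0.2761/(0.2761 + 0.2964) = 0.482.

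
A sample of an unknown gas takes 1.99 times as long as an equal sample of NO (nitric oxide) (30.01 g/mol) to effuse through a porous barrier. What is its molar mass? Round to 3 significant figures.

119 g/mol

By Graham's law, t_X/t_NO = √(M_X/M_NO).
1.99 = √(M_X/30.01)
M_X = 30.01 × 1.99² = 30.01 × 3.960 = 119 g/mol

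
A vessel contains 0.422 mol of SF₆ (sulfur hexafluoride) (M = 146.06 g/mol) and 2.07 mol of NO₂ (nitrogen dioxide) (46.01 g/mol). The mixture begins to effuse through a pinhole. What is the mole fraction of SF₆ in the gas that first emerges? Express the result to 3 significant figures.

Effusion rate of each component ∝ n_i/√M_i (partial pressure × 1/√M).
So x_SF₆ in the escaping gas = (n_SF₆/√M_SF₆) / Σ(n_i/√M_i)
= (0.422/√146.06) / (0.422/√146.06 + 2.07/√46.01) = 0.03492/(0.03492 + 0.3052) = 0.103.

0.103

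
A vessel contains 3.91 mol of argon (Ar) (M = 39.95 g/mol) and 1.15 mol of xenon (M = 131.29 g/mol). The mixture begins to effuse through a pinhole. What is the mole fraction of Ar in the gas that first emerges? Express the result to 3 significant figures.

The effusion rate of species i is ∝ p_i/√M_i ∝ n_i/√M_i.
Mole fraction of Ar in the effusate = (n_Ar/√M_Ar) / (n_Ar/√M_Ar + n_Xe/√M_Xe)
= (3.91/√39.95) / (3.91/√39.95 + 1.15/√131.29) = 0.6186/(0.6186 + 0.1004) = 0.860.

0.860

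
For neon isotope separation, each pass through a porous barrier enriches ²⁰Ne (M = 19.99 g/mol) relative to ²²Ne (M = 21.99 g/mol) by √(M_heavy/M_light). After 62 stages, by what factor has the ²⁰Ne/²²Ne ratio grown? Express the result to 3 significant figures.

19.2

After 62 stages the ratio has grown by (√(21.99/19.99))^62 = (21.99/19.99)^(62/2).
= 1.10005^31 = 19.2.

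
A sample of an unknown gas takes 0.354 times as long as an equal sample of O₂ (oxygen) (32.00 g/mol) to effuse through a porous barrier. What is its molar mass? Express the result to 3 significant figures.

4.01 g/mol

From Graham's law, t_X/t_O₂ = √(M_X/M_O₂).
0.354 = √(M_X/32.00)
M_X = 32.00 × 0.354² = 32.00 × 0.1253 = 4.01 g/mol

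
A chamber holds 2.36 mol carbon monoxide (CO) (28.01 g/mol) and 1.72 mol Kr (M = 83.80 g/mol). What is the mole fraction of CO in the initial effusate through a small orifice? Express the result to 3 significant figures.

0.704

Each component's effusion rate ∝ (its partial pressure)·(1/√M) ∝ n_i/√M_i.
Mole fraction of CO in the effusate = (n_CO/√M_CO) / (n_CO/√M_CO + n_Kr/√M_Kr)
= (2.36/√28.01) / (2.36/√28.01 + 1.72/√83.80) = 0.4459/(0.4459 + 0.1879) = 0.704.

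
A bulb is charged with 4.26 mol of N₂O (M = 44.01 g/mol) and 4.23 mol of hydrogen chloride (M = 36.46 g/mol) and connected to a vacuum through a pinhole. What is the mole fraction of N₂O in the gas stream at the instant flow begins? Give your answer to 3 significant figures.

0.478

The effusion rate of species i is ∝ p_i/√M_i ∝ n_i/√M_i.
So x_N₂O in the escaping gas = (n_N₂O/√M_N₂O) / Σ(n_i/√M_i)
= (4.26/√44.01) / (4.26/√44.01 + 4.23/√36.46) = 0.6421/(0.6421 + 0.7005) = 0.478.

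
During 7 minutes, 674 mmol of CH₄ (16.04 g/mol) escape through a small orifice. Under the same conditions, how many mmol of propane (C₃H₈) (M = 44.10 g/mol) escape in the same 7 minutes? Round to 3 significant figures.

Using Graham's law: rate_C₃H₈/rate_CH₄ = √(M_CH₄/M_C₃H₈) = √(16.04/44.10) = √0.3637 = 0.6031.
So the amount for C₃H₈ is 674 × 0.6031 = 406 mmol.

406 mmol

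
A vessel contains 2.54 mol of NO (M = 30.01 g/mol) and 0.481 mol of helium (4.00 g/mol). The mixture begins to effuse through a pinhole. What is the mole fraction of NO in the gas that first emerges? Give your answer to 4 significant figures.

0.6585

Rate_i ∝ x_i/√M_i (Graham's law weighted by mole fraction), so the effusate composition follows n_i/√M_i.
So x_NO in the escaping gas = (n_NO/√M_NO) / Σ(n_i/√M_i)
= (2.54/√30.01) / (2.54/√30.01 + 0.481/√4.00) = 0.4637/(0.4637 + 0.2405) = 0.6585.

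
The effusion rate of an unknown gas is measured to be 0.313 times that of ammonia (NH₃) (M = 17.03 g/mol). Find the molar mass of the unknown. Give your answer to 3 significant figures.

Since effusion rate ∝ 1/√M, rate_X/rate_NH₃ = √(M_NH₃/M_X).
0.313 = √(17.03/M_X)
M_X = 17.03 / 0.313² = 17.03 / 0.09797 = 174 g/mol

174 g/mol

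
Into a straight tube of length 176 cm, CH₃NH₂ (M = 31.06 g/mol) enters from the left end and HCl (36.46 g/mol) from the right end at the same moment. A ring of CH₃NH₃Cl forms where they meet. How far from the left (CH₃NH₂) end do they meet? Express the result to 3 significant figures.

91.5 cm

In equal time, each gas travels a distance ∝ its rate ∝ 1/√M, so d_CH₃NH₂/d_HCl = √(M_HCl/M_CH₃NH₂) = √(36.46/31.06) = 1.083.
With d_CH₃NH₂ + d_HCl = 176 cm, d_HCl = 176/(1 + 1.083) = 84.48 cm.
d_CH₃NH₂ = 176 − 84.48 = 91.5 cm.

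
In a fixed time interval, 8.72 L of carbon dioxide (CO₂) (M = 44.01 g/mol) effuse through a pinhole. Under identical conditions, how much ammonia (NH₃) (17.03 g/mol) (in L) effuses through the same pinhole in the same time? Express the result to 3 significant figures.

Since effusion rate ∝ 1/√M, rate_NH₃/rate_CO₂ = √(M_CO₂/M_NH₃) = √(44.01/17.03) = √2.584 = 1.608.
So the volume for NH₃ is 8.72 × 1.608 = 14.0 L.

14.0 L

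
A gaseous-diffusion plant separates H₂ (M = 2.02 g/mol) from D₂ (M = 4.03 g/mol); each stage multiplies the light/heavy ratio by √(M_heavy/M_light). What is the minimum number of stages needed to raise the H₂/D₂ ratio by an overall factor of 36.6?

Per stage α = (4.03/2.02)^(1/2) = 1.99505^0.5, giving ln α = 0.3453.
Need α^N ≥ 36.6 ⇒ N ≥ ln(36.6) / ln α = 3.600 / 0.3453 = 10.42.
Rounding up, N = 11 stages.

11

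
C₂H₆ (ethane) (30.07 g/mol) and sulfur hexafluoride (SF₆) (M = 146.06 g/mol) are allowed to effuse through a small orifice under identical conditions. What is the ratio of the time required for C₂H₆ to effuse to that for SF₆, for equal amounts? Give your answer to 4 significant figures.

0.4537

Since effusion rate ∝ 1/√M, t_C₂H₆/t_SF₆ = √(M_C₂H₆/M_SF₆) = √(30.07/146.06) = √0.2059 = 0.4537.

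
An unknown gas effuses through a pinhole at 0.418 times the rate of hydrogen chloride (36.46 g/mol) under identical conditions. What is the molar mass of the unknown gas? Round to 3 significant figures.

209 g/mol

Using Graham's law: rate_X/rate_HCl = √(M_HCl/M_X).
0.418 = √(36.46/M_X)
M_X = 36.46 / 0.418² = 36.46 / 0.1747 = 209 g/mol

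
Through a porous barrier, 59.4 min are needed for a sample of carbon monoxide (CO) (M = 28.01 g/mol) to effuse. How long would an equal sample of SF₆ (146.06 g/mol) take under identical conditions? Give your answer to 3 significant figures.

136 min

Since effusion rate ∝ 1/√M, t_SF₆/t_CO = √(M_SF₆/M_CO) = √(146.06/28.01) = √5.215 = 2.284.
So the time for SF₆ is 59.4 × 2.284 = 136 min.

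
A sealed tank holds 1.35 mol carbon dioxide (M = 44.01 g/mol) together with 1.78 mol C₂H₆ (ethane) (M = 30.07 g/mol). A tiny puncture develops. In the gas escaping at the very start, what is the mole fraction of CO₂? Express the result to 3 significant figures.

Effusion rate of each component ∝ n_i/√M_i (partial pressure × 1/√M).
x_CO₂(eff) = (n_CO₂/√M_CO₂) / (n_CO₂/√M_CO₂ + n_C₂H₆/√M_C₂H₆)
= (1.35/√44.01) / (1.35/√44.01 + 1.78/√30.07) = 0.2035/(0.2035 + 0.3246) = 0.385.

0.385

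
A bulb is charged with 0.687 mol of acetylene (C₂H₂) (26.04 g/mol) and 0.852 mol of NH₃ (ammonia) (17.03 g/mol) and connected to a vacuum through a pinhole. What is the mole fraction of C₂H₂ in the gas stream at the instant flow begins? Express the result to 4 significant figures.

0.3947

The effusion rate of species i is ∝ p_i/√M_i ∝ n_i/√M_i.
Mole fraction of C₂H₂ in the effusate = (n_C₂H₂/√M_C₂H₂) / (n_C₂H₂/√M_C₂H₂ + n_NH₃/√M_NH₃)
= (0.687/√26.04) / (0.687/√26.04 + 0.852/√17.03) = 0.1346/(0.1346 + 0.2065) = 0.3947.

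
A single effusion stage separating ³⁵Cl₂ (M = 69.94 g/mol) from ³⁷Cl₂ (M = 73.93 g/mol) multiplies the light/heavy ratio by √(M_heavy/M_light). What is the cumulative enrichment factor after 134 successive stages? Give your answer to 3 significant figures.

After 134 stages the ratio has grown by (√(73.93/69.94))^134 = (73.93/69.94)^(134/2).
= 1.05705^67 = 41.2.

41.2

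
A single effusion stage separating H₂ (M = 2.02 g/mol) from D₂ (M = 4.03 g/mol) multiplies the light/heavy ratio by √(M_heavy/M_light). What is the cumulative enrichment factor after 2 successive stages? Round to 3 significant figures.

2.00

Overall factor = α^2 with α = √(4.03/2.02), i.e. (4.03/2.02)^(2/2).
= 1.99505^1 = 2.00.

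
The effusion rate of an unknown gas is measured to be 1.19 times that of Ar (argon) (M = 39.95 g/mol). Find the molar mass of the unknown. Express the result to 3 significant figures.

28.2 g/mol

From Graham's law, rate_X/rate_Ar = √(M_Ar/M_X).
1.19 = √(39.95/M_X)
M_X = 39.95 / 1.19² = 39.95 / 1.416 = 28.2 g/mol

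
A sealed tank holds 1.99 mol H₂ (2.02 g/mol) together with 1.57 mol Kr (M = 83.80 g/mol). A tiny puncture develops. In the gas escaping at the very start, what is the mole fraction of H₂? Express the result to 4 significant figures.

Rate_i ∝ x_i/√M_i (Graham's law weighted by mole fraction), so the effusate composition follows n_i/√M_i.
Mole fraction of H₂ in the effusate = (n_H₂/√M_H₂) / (n_H₂/√M_H₂ + n_Kr/√M_Kr)
= (1.99/√2.02) / (1.99/√2.02 + 1.57/√83.80) = 1.400/(1.400 + 0.1715) = 0.8909.

0.8909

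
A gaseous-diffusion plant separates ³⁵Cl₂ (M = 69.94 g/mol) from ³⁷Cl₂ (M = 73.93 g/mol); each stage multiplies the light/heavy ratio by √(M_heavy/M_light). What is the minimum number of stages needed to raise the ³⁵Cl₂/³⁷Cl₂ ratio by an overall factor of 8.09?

Per stage α = (73.93/69.94)^(1/2) = 1.05705^0.5, giving ln α = 0.02774.
Need α^N ≥ 8.09 ⇒ N ≥ ln(8.09) / ln α = 2.091 / 0.02774 = 75.36.
Rounding up, N = 76 stages.

76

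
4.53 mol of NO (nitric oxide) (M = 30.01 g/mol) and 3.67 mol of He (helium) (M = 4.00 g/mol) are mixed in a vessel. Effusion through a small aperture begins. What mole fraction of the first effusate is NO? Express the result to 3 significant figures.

The effusion rate of species i is ∝ p_i/√M_i ∝ n_i/√M_i.
x_NO(eff) = (n_NO/√M_NO) / (n_NO/√M_NO + n_He/√M_He)
= (4.53/√30.01) / (4.53/√30.01 + 3.67/√4.00) = 0.8269/(0.8269 + 1.835) = 0.311.

0.311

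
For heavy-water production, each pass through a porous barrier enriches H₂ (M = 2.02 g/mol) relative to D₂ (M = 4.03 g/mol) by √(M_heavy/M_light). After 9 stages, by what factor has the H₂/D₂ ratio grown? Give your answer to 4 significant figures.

22.38

The single-stage factor is √(M_heavy/M_light), so 9 stages give [√(4.03/2.02)]^9 = (4.03/2.02)^(9/2).
= 1.99505^(9/2) = 22.38.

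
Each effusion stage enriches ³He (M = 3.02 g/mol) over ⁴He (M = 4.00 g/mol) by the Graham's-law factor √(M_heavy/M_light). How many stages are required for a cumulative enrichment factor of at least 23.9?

Per stage α = (4.00/3.02)^(1/2) = 1.32450^0.5, giving ln α = 0.1405.
Need α^N ≥ 23.9 ⇒ N ≥ ln(23.9) / ln α = 3.174 / 0.1405 = 22.59.
Minimum whole number of stages: N = 23.

23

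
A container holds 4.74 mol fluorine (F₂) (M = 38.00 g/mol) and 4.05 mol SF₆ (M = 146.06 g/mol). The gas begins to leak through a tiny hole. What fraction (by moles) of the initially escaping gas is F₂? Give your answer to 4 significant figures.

Rate_i ∝ x_i/√M_i (Graham's law weighted by mole fraction), so the effusate composition follows n_i/√M_i.
So x_F₂ in the escaping gas = (n_F₂/√M_F₂) / Σ(n_i/√M_i)
= (4.74/√38.00) / (4.74/√38.00 + 4.05/√146.06) = 0.7689/(0.7689 + 0.3351) = 0.6965.

0.6965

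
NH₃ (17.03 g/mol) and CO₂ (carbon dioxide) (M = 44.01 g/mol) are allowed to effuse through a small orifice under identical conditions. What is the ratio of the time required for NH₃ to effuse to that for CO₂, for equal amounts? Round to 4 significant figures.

0.6221

Since effusion rate ∝ 1/√M, t_NH₃/t_CO₂ = √(M_NH₃/M_CO₂) = √(17.03/44.01) = √0.3870 = 0.6221.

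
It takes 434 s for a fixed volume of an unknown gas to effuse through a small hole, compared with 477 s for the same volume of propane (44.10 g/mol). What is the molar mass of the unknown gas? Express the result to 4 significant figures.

36.51 g/mol

Graham's law gives t_X/t_C₃H₈ = √(M_X/M_C₃H₈).
434/477 = 0.9099 = √(M_X/44.10)
M_X = 44.10 × 0.9099² = 44.10 × 0.8278 = 36.51 g/mol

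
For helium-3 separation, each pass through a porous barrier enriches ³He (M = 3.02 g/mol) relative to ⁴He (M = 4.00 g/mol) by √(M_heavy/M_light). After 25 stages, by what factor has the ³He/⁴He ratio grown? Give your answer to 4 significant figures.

33.55

Each stage multiplies the ratio by α = √(4.00/3.02), so after 25 stages the overall factor is α^25 = (4.00/3.02)^(25/2).
= 1.32450^(25/2) = 33.55.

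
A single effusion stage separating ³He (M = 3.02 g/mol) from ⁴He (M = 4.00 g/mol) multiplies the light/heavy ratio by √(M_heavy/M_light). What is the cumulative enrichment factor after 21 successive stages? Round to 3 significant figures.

After 21 stages the ratio has grown by (√(4.00/3.02))^21 = (4.00/3.02)^(21/2).
= 1.32450^(21/2) = 19.1.

19.1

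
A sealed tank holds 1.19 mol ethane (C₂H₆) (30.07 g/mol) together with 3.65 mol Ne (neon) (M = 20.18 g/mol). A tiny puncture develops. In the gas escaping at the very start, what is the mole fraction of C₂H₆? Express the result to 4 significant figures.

0.2108

The effusion rate of species i is ∝ p_i/√M_i ∝ n_i/√M_i.
x_C₂H₆(eff) = (n_C₂H₆/√M_C₂H₆) / (n_C₂H₆/√M_C₂H₆ + n_Ne/√M_Ne)
= (1.19/√30.07) / (1.19/√30.07 + 3.65/√20.18) = 0.2170/(0.2170 + 0.8125) = 0.2108.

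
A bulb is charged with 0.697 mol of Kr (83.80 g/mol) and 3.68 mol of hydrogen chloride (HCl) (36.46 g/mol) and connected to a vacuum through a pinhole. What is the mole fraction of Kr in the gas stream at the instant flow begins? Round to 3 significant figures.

Each component's effusion rate ∝ (its partial pressure)·(1/√M) ∝ n_i/√M_i.
x_Kr(eff) = (n_Kr/√M_Kr) / (n_Kr/√M_Kr + n_HCl/√M_HCl)
= (0.697/√83.80) / (0.697/√83.80 + 3.68/√36.46) = 0.07614/(0.07614 + 0.6095) = 0.111.

0.111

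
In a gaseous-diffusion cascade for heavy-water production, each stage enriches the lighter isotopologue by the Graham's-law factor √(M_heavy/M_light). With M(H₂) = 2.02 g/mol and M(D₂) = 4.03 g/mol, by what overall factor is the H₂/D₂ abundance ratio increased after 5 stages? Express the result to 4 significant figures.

Each stage multiplies the ratio by α = √(4.03/2.02), so after 5 stages the overall factor is α^5 = (4.03/2.02)^(5/2).
= 1.99505^(5/2) = 5.622.

5.622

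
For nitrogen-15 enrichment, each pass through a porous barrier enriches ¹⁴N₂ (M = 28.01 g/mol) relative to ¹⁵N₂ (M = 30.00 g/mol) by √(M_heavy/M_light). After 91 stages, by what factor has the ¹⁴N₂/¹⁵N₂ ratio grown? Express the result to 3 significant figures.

The single-stage factor is √(M_heavy/M_light), so 91 stages give [√(30.00/28.01)]^91 = (30.00/28.01)^(91/2).
= 1.07105^(91/2) = 22.7.

22.7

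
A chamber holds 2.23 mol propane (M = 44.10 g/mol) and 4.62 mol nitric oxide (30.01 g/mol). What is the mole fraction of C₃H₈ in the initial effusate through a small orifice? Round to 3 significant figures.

Rate_i ∝ x_i/√M_i (Graham's law weighted by mole fraction), so the effusate composition follows n_i/√M_i.
x_C₃H₈(eff) = (n_C₃H₈/√M_C₃H₈) / (n_C₃H₈/√M_C₃H₈ + n_NO/√M_NO)
= (2.23/√44.10) / (2.23/√44.10 + 4.62/√30.01) = 0.3358/(0.3358 + 0.8434) = 0.285.

0.285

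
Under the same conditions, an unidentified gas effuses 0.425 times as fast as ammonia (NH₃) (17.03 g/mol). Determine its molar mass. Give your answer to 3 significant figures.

94.3 g/mol

From Graham's law, rate_X/rate_NH₃ = √(M_NH₃/M_X).
0.425 = √(17.03/M_X)
M_X = 17.03 / 0.425² = 17.03 / 0.1806 = 94.3 g/mol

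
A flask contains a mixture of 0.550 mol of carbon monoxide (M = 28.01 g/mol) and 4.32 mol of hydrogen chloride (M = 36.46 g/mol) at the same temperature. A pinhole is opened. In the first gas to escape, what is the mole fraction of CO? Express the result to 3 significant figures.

0.127

Rate_i ∝ x_i/√M_i (Graham's law weighted by mole fraction), so the effusate composition follows n_i/√M_i.
Mole fraction of CO in the effusate = (n_CO/√M_CO) / (n_CO/√M_CO + n_HCl/√M_HCl)
= (0.550/√28.01) / (0.550/√28.01 + 4.32/√36.46) = 0.1039/(0.1039 + 0.7154) = 0.127.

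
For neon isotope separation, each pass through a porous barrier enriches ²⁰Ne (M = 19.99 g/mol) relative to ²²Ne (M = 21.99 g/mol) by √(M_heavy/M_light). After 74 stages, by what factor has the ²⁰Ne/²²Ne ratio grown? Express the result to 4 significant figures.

34.06

Overall factor = α^74 with α = √(21.99/19.99), i.e. (21.99/19.99)^(74/2).
= 1.10005^37 = 34.06.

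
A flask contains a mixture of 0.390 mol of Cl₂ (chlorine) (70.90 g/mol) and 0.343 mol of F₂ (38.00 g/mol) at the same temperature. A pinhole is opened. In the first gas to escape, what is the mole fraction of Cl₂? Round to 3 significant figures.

0.454

Effusion rate of each component ∝ n_i/√M_i (partial pressure × 1/√M).
So x_Cl₂ in the escaping gas = (n_Cl₂/√M_Cl₂) / Σ(n_i/√M_i)
= (0.390/√70.90) / (0.390/√70.90 + 0.343/√38.00) = 0.04632/(0.04632 + 0.05564) = 0.454.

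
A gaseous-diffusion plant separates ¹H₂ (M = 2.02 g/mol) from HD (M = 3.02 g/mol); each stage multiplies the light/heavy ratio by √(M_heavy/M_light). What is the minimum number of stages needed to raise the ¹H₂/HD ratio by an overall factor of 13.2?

13

Per stage α = (3.02/2.02)^(1/2) = 1.49505^0.5, giving ln α = 0.2011.
Need α^N ≥ 13.2 ⇒ N ≥ ln(13.2) / ln α = 2.580 / 0.2011 = 12.83.
Minimum whole number of stages: N = 13.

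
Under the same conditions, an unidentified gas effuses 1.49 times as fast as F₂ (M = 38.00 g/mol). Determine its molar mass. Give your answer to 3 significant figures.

From Graham's law, rate_X/rate_F₂ = √(M_F₂/M_X).
1.49 = √(38.00/M_X)
M_X = 38.00 / 1.49² = 38.00 / 2.220 = 17.1 g/mol

17.1 g/mol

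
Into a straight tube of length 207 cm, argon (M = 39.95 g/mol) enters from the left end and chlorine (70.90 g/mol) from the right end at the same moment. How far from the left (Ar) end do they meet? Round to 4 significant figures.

Distances travelled in equal time are proportional to diffusion rates, so d_Ar/d_Cl₂ = √(M_Cl₂/M_Ar) = √(70.90/39.95) = 1.332.
With d_Ar + d_Cl₂ = 207 cm, d_Cl₂ = 207/(1 + 1.332) = 88.76 cm.
d_Ar = 207 − 88.76 = 118.2 cm.

118.2 cm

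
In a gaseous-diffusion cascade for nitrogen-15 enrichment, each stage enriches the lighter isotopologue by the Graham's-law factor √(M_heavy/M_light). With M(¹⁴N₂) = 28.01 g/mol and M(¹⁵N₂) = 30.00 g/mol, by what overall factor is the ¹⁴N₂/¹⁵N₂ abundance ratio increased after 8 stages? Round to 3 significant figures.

Each stage multiplies the ratio by α = √(30.00/28.01), so after 8 stages the overall factor is α^8 = (30.00/28.01)^(8/2).
= 1.07105^4 = 1.32.

1.32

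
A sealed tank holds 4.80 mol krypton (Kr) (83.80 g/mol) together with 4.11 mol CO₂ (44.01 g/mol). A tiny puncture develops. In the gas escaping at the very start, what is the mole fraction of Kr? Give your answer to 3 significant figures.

Effusion rate of each component ∝ n_i/√M_i (partial pressure × 1/√M).
Mole fraction of Kr in the effusate = (n_Kr/√M_Kr) / (n_Kr/√M_Kr + n_CO₂/√M_CO₂)
= (4.80/√83.80) / (4.80/√83.80 + 4.11/√44.01) = 0.5243/(0.5243 + 0.6195) = 0.458.

0.458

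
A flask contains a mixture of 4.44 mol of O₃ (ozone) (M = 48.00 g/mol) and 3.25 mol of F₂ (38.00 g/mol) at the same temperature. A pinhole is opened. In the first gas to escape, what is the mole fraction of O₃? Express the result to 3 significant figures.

0.549

Effusion rate of each component ∝ n_i/√M_i (partial pressure × 1/√M).
Mole fraction of O₃ in the effusate = (n_O₃/√M_O₃) / (n_O₃/√M_O₃ + n_F₂/√M_F₂)
= (4.44/√48.00) / (4.44/√48.00 + 3.25/√38.00) = 0.6409/(0.6409 + 0.5272) = 0.549.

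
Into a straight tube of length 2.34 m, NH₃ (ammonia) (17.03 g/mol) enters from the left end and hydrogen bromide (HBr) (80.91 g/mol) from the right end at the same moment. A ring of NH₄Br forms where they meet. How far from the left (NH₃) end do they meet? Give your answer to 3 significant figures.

1.60 m

Graham's law gives d_NH₃/d_HBr = rate_NH₃/rate_HBr = √(M_HBr/M_NH₃) = √(80.91/17.03) = 2.180.
With d_NH₃ + d_HBr = 2.34 m, d_HBr = 2.34/(1 + 2.180) = 0.7359 m.
d_NH₃ = 2.34 − 0.7359 = 1.60 m.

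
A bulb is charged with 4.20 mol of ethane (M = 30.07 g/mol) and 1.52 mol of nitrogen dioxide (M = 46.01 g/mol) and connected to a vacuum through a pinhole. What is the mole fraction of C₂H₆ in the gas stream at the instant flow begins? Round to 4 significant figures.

Each component's effusion rate ∝ (its partial pressure)·(1/√M) ∝ n_i/√M_i.
Mole fraction of C₂H₆ in the effusate = (n_C₂H₆/√M_C₂H₆) / (n_C₂H₆/√M_C₂H₆ + n_NO₂/√M_NO₂)
= (4.20/√30.07) / (4.20/√30.07 + 1.52/√46.01) = 0.7659/(0.7659 + 0.2241) = 0.7737.

0.7737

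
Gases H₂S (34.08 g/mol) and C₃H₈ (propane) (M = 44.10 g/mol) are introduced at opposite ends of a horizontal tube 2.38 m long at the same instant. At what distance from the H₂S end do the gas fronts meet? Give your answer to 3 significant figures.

Graham's law gives d_H₂S/d_C₃H₈ = rate_H₂S/rate_C₃H₈ = √(M_C₃H₈/M_H₂S) = √(44.10/34.08) = 1.138.
With d_H₂S + d_C₃H₈ = 2.38 m, d_C₃H₈ = 2.38/(1 + 1.138) = 1.113 m.
d_H₂S = 2.38 − 1.113 = 1.27 m.

1.27 m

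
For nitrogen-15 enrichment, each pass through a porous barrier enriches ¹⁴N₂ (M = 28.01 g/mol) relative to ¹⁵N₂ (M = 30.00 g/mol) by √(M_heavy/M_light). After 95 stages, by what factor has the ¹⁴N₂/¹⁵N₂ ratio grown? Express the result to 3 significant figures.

The single-stage factor is √(M_heavy/M_light), so 95 stages give [√(30.00/28.01)]^95 = (30.00/28.01)^(95/2).
= 1.07105^(95/2) = 26.1.

26.1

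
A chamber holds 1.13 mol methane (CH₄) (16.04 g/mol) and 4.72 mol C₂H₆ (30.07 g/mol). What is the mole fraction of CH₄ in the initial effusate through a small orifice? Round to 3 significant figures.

Each component's effusion rate ∝ (its partial pressure)·(1/√M) ∝ n_i/√M_i.
x_CH₄(eff) = (n_CH₄/√M_CH₄) / (n_CH₄/√M_CH₄ + n_C₂H₆/√M_C₂H₆)
= (1.13/√16.04) / (1.13/√16.04 + 4.72/√30.07) = 0.2821/(0.2821 + 0.8607) = 0.247.

0.247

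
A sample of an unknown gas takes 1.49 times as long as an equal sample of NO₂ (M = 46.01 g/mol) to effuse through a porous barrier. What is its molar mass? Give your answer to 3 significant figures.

Using Graham's law: t_X/t_NO₂ = √(M_X/M_NO₂).
1.49 = √(M_X/46.01)
M_X = 46.01 × 1.49² = 46.01 × 2.220 = 102 g/mol

102 g/mol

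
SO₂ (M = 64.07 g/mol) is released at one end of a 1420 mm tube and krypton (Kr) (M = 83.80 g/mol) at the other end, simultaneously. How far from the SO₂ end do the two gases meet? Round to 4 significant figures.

757.6 mm

Graham's law gives d_SO₂/d_Kr = rate_SO₂/rate_Kr = √(M_Kr/M_SO₂) = √(83.80/64.07) = 1.144.
With d_SO₂ + d_Kr = 1420 mm, d_Kr = 1420/(1 + 1.144) = 662.4 mm.
d_SO₂ = 1420 − 662.4 = 757.6 mm.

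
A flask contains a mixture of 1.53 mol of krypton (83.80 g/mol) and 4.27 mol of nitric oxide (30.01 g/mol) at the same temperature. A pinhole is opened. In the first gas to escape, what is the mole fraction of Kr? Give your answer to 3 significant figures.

0.177

Rate_i ∝ x_i/√M_i (Graham's law weighted by mole fraction), so the effusate composition follows n_i/√M_i.
Mole fraction of Kr in the effusate = (n_Kr/√M_Kr) / (n_Kr/√M_Kr + n_NO/√M_NO)
= (1.53/√83.80) / (1.53/√83.80 + 4.27/√30.01) = 0.1671/(0.1671 + 0.7795) = 0.177.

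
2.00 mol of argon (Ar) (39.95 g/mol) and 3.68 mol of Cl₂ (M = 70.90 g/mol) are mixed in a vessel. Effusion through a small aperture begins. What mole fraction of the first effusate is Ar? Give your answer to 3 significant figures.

0.420

Rate_i ∝ x_i/√M_i (Graham's law weighted by mole fraction), so the effusate composition follows n_i/√M_i.
x_Ar(eff) = (n_Ar/√M_Ar) / (n_Ar/√M_Ar + n_Cl₂/√M_Cl₂)
= (2.00/√39.95) / (2.00/√39.95 + 3.68/√70.90) = 0.3164/(0.3164 + 0.4370) = 0.420.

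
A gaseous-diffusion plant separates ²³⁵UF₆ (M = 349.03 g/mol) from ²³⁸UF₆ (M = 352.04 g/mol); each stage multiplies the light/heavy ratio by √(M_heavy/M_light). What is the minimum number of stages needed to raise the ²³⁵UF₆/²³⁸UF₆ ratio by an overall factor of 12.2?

Single-stage factor α = √(352.04/349.03), so ln α = ½ ln(1.00862) = 0.004293.
Need α^N ≥ 12.2 ⇒ N ≥ ln(12.2) / ln α = 2.501 / 0.004293 = 582.61.
Rounding up, N = 583 stages.

583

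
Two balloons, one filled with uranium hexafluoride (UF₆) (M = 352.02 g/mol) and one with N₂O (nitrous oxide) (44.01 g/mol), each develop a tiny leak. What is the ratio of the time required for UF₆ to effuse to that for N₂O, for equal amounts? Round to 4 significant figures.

By Graham's law, t_UF₆/t_N₂O = √(M_UF₆/M_N₂O) = √(352.02/44.01) = √7.999 = 2.828.

2.828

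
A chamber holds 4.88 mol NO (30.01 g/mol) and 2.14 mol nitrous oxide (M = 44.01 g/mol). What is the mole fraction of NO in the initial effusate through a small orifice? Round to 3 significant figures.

Effusion rate of each component ∝ n_i/√M_i (partial pressure × 1/√M).
So x_NO in the escaping gas = (n_NO/√M_NO) / Σ(n_i/√M_i)
= (4.88/√30.01) / (4.88/√30.01 + 2.14/√44.01) = 0.8908/(0.8908 + 0.3226) = 0.734.

0.734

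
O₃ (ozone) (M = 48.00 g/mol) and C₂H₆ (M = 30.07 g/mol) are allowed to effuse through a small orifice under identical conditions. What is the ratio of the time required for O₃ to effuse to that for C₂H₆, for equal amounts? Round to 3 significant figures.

1.26

Since effusion rate ∝ 1/√M, t_O₃/t_C₂H₆ = √(M_O₃/M_C₂H₆) = √(48.00/30.07) = √1.596 = 1.26.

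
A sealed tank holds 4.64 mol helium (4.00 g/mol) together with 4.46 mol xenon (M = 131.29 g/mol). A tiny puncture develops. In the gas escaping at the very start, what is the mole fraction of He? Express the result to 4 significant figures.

Effusion rate of each component ∝ n_i/√M_i (partial pressure × 1/√M).
Mole fraction of He in the effusate = (n_He/√M_He) / (n_He/√M_He + n_Xe/√M_Xe)
= (4.64/√4.00) / (4.64/√4.00 + 4.46/√131.29) = 2.320/(2.320 + 0.3892) = 0.8563.

0.8563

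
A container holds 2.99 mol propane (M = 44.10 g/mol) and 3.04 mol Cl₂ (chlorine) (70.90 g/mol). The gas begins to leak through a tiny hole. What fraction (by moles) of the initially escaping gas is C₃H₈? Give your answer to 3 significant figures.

Rate_i ∝ x_i/√M_i (Graham's law weighted by mole fraction), so the effusate composition follows n_i/√M_i.
x_C₃H₈(eff) = (n_C₃H₈/√M_C₃H₈) / (n_C₃H₈/√M_C₃H₈ + n_Cl₂/√M_Cl₂)
= (2.99/√44.10) / (2.99/√44.10 + 3.04/√70.90) = 0.4502/(0.4502 + 0.3610) = 0.555.

0.555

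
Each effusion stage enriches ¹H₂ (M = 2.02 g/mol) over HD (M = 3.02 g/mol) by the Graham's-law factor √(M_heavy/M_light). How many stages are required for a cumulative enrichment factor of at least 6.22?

Per stage α = (3.02/2.02)^(1/2) = 1.49505^0.5, giving ln α = 0.2011.
Need α^N ≥ 6.22 ⇒ N ≥ ln(6.22) / ln α = 1.828 / 0.2011 = 9.09.
So at least 10 stages are needed.

10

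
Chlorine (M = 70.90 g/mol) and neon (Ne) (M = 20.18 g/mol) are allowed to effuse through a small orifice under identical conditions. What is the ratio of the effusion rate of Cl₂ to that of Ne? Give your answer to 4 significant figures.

Since effusion rate ∝ 1/√M, rate_Cl₂/rate_Ne = √(M_Ne/M_Cl₂) = √(20.18/70.90) = √0.2846 = 0.5335.

0.5335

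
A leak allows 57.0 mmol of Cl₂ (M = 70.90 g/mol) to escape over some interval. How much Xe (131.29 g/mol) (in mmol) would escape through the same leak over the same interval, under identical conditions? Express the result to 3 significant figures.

Since effusion rate ∝ 1/√M, rate_Xe/rate_Cl₂ = √(M_Cl₂/M_Xe) = √(70.90/131.29) = √0.5400 = 0.7349.
So the amount for Xe is 57.0 × 0.7349 = 41.9 mmol.

41.9 mmol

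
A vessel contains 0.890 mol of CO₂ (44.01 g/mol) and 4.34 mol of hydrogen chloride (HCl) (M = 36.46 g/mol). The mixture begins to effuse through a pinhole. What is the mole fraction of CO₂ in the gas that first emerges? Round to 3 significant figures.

The effusion rate of species i is ∝ p_i/√M_i ∝ n_i/√M_i.
x_CO₂(eff) = (n_CO₂/√M_CO₂) / (n_CO₂/√M_CO₂ + n_HCl/√M_HCl)
= (0.890/√44.01) / (0.890/√44.01 + 4.34/√36.46) = 0.1342/(0.1342 + 0.7188) = 0.157.

0.157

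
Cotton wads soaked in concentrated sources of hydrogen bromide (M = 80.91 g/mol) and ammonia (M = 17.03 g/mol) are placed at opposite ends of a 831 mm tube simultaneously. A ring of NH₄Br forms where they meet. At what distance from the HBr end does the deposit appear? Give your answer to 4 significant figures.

261.3 mm

Distances travelled in equal time are proportional to diffusion rates, so d_HBr/d_NH₃ = √(M_NH₃/M_HBr) = √(17.03/80.91) = 0.4588.
With d_HBr + d_NH₃ = 831 mm, d_NH₃ = 831/(1 + 0.4588) = 569.7 mm.
d_HBr = 831 − 569.7 = 261.3 mm.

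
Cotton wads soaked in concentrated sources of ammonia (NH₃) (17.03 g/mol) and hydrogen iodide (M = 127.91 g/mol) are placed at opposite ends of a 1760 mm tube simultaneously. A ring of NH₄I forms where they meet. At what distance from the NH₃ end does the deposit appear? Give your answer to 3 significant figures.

1290 mm

The fronts meet when d_NH₃ + d_HI = L with d_NH₃/d_HI = √(M_HI/M_NH₃) (Graham's law). Here √(M_HI/M_NH₃) = √(127.91/17.03) = 2.741.
With d_NH₃ + d_HI = 1760 mm, d_HI = 1760/(1 + 2.741) = 470.5 mm.
d_NH₃ = 1760 − 470.5 = 1290 mm.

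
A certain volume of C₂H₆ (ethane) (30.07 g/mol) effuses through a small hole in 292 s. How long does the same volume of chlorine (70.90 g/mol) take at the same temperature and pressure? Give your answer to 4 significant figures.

By Graham's law, t_Cl₂/t_C₂H₆ = √(M_Cl₂/M_C₂H₆) = √(70.90/30.07) = √2.358 = 1.536.
So the time for Cl₂ is 292 × 1.536 = 448.4 s.

448.4 s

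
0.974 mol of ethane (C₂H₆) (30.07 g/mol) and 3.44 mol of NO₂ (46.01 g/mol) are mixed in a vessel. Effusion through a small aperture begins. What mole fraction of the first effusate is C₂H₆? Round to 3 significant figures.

0.259

Rate_i ∝ x_i/√M_i (Graham's law weighted by mole fraction), so the effusate composition follows n_i/√M_i.
So x_C₂H₆ in the escaping gas = (n_C₂H₆/√M_C₂H₆) / Σ(n_i/√M_i)
= (0.974/√30.07) / (0.974/√30.07 + 3.44/√46.01) = 0.1776/(0.1776 + 0.5071) = 0.259.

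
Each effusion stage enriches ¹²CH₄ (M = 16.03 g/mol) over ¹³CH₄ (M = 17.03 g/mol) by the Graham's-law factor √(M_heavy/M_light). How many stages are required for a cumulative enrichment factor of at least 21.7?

Single-stage factor α = √(17.03/16.03), so ln α = ½ ln(1.06238) = 0.03026.
Need α^N ≥ 21.7 ⇒ N ≥ ln(21.7) / ln α = 3.077 / 0.03026 = 101.70.
Minimum whole number of stages: N = 102.

102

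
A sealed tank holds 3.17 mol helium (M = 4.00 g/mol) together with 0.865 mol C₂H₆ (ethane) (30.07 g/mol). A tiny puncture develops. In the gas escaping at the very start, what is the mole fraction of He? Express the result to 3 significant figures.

Rate_i ∝ x_i/√M_i (Graham's law weighted by mole fraction), so the effusate composition follows n_i/√M_i.
So x_He in the escaping gas = (n_He/√M_He) / Σ(n_i/√M_i)
= (3.17/√4.00) / (3.17/√4.00 + 0.865/√30.07) = 1.585/(1.585 + 0.1577) = 0.909.

0.909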